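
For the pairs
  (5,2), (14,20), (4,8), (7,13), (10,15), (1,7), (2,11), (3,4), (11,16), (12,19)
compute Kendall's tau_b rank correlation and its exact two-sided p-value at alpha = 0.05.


Step 1: Enumerate the 45 unordered pairs (i,j) with i<j and classify each by sign(x_j-x_i) * sign(y_j-y_i).
  (1,2):dx=+9,dy=+18->C; (1,3):dx=-1,dy=+6->D; (1,4):dx=+2,dy=+11->C; (1,5):dx=+5,dy=+13->C
  (1,6):dx=-4,dy=+5->D; (1,7):dx=-3,dy=+9->D; (1,8):dx=-2,dy=+2->D; (1,9):dx=+6,dy=+14->C
  (1,10):dx=+7,dy=+17->C; (2,3):dx=-10,dy=-12->C; (2,4):dx=-7,dy=-7->C; (2,5):dx=-4,dy=-5->C
  (2,6):dx=-13,dy=-13->C; (2,7):dx=-12,dy=-9->C; (2,8):dx=-11,dy=-16->C; (2,9):dx=-3,dy=-4->C
  (2,10):dx=-2,dy=-1->C; (3,4):dx=+3,dy=+5->C; (3,5):dx=+6,dy=+7->C; (3,6):dx=-3,dy=-1->C
  (3,7):dx=-2,dy=+3->D; (3,8):dx=-1,dy=-4->C; (3,9):dx=+7,dy=+8->C; (3,10):dx=+8,dy=+11->C
  (4,5):dx=+3,dy=+2->C; (4,6):dx=-6,dy=-6->C; (4,7):dx=-5,dy=-2->C; (4,8):dx=-4,dy=-9->C
  (4,9):dx=+4,dy=+3->C; (4,10):dx=+5,dy=+6->C; (5,6):dx=-9,dy=-8->C; (5,7):dx=-8,dy=-4->C
  (5,8):dx=-7,dy=-11->C; (5,9):dx=+1,dy=+1->C; (5,10):dx=+2,dy=+4->C; (6,7):dx=+1,dy=+4->C
  (6,8):dx=+2,dy=-3->D; (6,9):dx=+10,dy=+9->C; (6,10):dx=+11,dy=+12->C; (7,8):dx=+1,dy=-7->D
  (7,9):dx=+9,dy=+5->C; (7,10):dx=+10,dy=+8->C; (8,9):dx=+8,dy=+12->C; (8,10):dx=+9,dy=+15->C
  (9,10):dx=+1,dy=+3->C
Step 2: C = 38, D = 7, total pairs = 45.
Step 3: tau = (C - D)/(n(n-1)/2) = (38 - 7)/45 = 0.688889.
Step 4: Exact two-sided p-value (enumerate n! = 3628800 permutations of y under H0): p = 0.004687.
Step 5: alpha = 0.05. reject H0.

tau_b = 0.6889 (C=38, D=7), p = 0.004687, reject H0.


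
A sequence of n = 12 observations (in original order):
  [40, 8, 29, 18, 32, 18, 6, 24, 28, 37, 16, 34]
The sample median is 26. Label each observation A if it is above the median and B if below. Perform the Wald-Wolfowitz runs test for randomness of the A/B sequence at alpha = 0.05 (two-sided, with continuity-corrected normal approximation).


Step 1: Compute median = 26; label A = above, B = below.
Labels in order: ABABABBBAABA  (n_A = 6, n_B = 6)
Step 2: Count runs R = 9.
Step 3: Under H0 (random ordering), E[R] = 2*n_A*n_B/(n_A+n_B) + 1 = 2*6*6/12 + 1 = 7.0000.
        Var[R] = 2*n_A*n_B*(2*n_A*n_B - n_A - n_B) / ((n_A+n_B)^2 * (n_A+n_B-1)) = 4320/1584 = 2.7273.
        SD[R] = 1.6514.
Step 4: Continuity-corrected z = (R - 0.5 - E[R]) / SD[R] = (9 - 0.5 - 7.0000) / 1.6514 = 0.9083.
Step 5: Two-sided p-value via normal approximation = 2*(1 - Phi(|z|)) = 0.363722.
Step 6: alpha = 0.05. fail to reject H0.

R = 9, z = 0.9083, p = 0.363722, fail to reject H0.


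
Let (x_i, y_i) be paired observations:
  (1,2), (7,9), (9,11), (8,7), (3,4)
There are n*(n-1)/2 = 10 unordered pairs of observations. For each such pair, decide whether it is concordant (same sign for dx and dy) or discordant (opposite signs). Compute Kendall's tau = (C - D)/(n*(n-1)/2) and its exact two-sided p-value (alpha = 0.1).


Step 1: Enumerate the 10 unordered pairs (i,j) with i<j and classify each by sign(x_j-x_i) * sign(y_j-y_i).
  (1,2):dx=+6,dy=+7->C; (1,3):dx=+8,dy=+9->C; (1,4):dx=+7,dy=+5->C; (1,5):dx=+2,dy=+2->C
  (2,3):dx=+2,dy=+2->C; (2,4):dx=+1,dy=-2->D; (2,5):dx=-4,dy=-5->C; (3,4):dx=-1,dy=-4->C
  (3,5):dx=-6,dy=-7->C; (4,5):dx=-5,dy=-3->C
Step 2: C = 9, D = 1, total pairs = 10.
Step 3: tau = (C - D)/(n(n-1)/2) = (9 - 1)/10 = 0.800000.
Step 4: Exact two-sided p-value (enumerate n! = 120 permutations of y under H0): p = 0.083333.
Step 5: alpha = 0.1. reject H0.

tau_b = 0.8000 (C=9, D=1), p = 0.083333, reject H0.


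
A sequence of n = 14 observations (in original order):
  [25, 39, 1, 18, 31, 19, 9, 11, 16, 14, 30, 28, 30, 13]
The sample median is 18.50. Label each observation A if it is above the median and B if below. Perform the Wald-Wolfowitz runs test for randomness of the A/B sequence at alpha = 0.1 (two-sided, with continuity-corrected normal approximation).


Step 1: Compute median = 18.50; label A = above, B = below.
Labels in order: AABBAABBBBAAAB  (n_A = 7, n_B = 7)
Step 2: Count runs R = 6.
Step 3: Under H0 (random ordering), E[R] = 2*n_A*n_B/(n_A+n_B) + 1 = 2*7*7/14 + 1 = 8.0000.
        Var[R] = 2*n_A*n_B*(2*n_A*n_B - n_A - n_B) / ((n_A+n_B)^2 * (n_A+n_B-1)) = 8232/2548 = 3.2308.
        SD[R] = 1.7974.
Step 4: Continuity-corrected z = (R + 0.5 - E[R]) / SD[R] = (6 + 0.5 - 8.0000) / 1.7974 = -0.8345.
Step 5: Two-sided p-value via normal approximation = 2*(1 - Phi(|z|)) = 0.403986.
Step 6: alpha = 0.1. fail to reject H0.

R = 6, z = -0.8345, p = 0.403986, fail to reject H0.


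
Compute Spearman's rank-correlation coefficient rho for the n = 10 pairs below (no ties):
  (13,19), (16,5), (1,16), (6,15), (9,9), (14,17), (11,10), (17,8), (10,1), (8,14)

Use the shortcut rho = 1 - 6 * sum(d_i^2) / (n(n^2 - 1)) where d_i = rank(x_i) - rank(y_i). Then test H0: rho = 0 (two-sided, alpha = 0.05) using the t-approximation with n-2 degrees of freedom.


Step 1: Rank x and y separately (midranks; no ties here).
rank(x): 13->7, 16->9, 1->1, 6->2, 9->4, 14->8, 11->6, 17->10, 10->5, 8->3
rank(y): 19->10, 5->2, 16->8, 15->7, 9->4, 17->9, 10->5, 8->3, 1->1, 14->6
Step 2: d_i = R_x(i) - R_y(i); compute d_i^2.
  (7-10)^2=9, (9-2)^2=49, (1-8)^2=49, (2-7)^2=25, (4-4)^2=0, (8-9)^2=1, (6-5)^2=1, (10-3)^2=49, (5-1)^2=16, (3-6)^2=9
sum(d^2) = 208.
Step 3: rho = 1 - 6*208 / (10*(10^2 - 1)) = 1 - 1248/990 = -0.260606.
Step 4: Under H0, t = rho * sqrt((n-2)/(1-rho^2)) = -0.7635 ~ t(8).
Step 5: Two-sided p-value from the t-distribution with 8 df = 0.467089.
Step 6: alpha = 0.05. fail to reject H0.

rho = -0.2606, p = 0.467089, fail to reject H0 at alpha = 0.05.


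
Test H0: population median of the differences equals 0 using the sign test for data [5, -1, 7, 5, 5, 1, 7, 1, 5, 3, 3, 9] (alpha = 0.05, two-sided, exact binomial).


Step 1: Discard zero differences. Original n = 12; n_eff = number of nonzero differences = 12.
Nonzero differences (with sign): +5, -1, +7, +5, +5, +1, +7, +1, +5, +3, +3, +9
Step 2: Count signs: positive = 11, negative = 1.
Step 3: Under H0: P(positive) = 0.5, so the number of positives S ~ Bin(12, 0.5).
Step 4: Two-sided exact p-value = sum of Bin(12,0.5) probabilities at or below the observed probability = 0.006348.
Step 5: alpha = 0.05. reject H0.

n_eff = 12, pos = 11, neg = 1, p = 0.006348, reject H0.


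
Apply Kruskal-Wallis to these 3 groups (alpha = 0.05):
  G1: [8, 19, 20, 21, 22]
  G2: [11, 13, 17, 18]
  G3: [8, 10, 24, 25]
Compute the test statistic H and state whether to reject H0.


Step 1: Combine all N = 13 observations and assign midranks.
sorted (value, group, rank): (8,G1,1.5), (8,G3,1.5), (10,G3,3), (11,G2,4), (13,G2,5), (17,G2,6), (18,G2,7), (19,G1,8), (20,G1,9), (21,G1,10), (22,G1,11), (24,G3,12), (25,G3,13)
Step 2: Sum ranks within each group.
R_1 = 39.5 (n_1 = 5)
R_2 = 22 (n_2 = 4)
R_3 = 29.5 (n_3 = 4)
Step 3: H = 12/(N(N+1)) * sum(R_i^2/n_i) - 3(N+1)
     = 12/(13*14) * (39.5^2/5 + 22^2/4 + 29.5^2/4) - 3*14
     = 0.065934 * 650.612 - 42
     = 0.897527.
Step 4: Ties present; correction factor C = 1 - 6/(13^3 - 13) = 0.997253. Corrected H = 0.897527 / 0.997253 = 0.900000.
Step 5: Under H0, H ~ chi^2(2); p-value = 0.637628.
Step 6: alpha = 0.05. fail to reject H0.

H = 0.9000, df = 2, p = 0.637628, fail to reject H0.


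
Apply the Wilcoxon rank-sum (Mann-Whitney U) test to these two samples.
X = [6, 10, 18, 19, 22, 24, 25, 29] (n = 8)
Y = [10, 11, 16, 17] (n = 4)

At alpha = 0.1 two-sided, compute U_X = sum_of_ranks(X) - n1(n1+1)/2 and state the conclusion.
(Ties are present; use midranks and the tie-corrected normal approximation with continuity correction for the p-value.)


Step 1: Combine and sort all 12 observations; assign midranks.
sorted (value, group): (6,X), (10,X), (10,Y), (11,Y), (16,Y), (17,Y), (18,X), (19,X), (22,X), (24,X), (25,X), (29,X)
ranks: 6->1, 10->2.5, 10->2.5, 11->4, 16->5, 17->6, 18->7, 19->8, 22->9, 24->10, 25->11, 29->12
Step 2: Rank sum for X: R1 = 1 + 2.5 + 7 + 8 + 9 + 10 + 11 + 12 = 60.5.
Step 3: U_X = R1 - n1(n1+1)/2 = 60.5 - 8*9/2 = 60.5 - 36 = 24.5.
       U_Y = n1*n2 - U_X = 32 - 24.5 = 7.5.
Step 4: Ties are present, so use the tie-corrected normal approximation (with continuity correction) for the p-value.
Step 5: p-value = 0.173478; compare to alpha = 0.1. fail to reject H0.

U_X = 24.5, p = 0.173478, fail to reject H0 at alpha = 0.1.


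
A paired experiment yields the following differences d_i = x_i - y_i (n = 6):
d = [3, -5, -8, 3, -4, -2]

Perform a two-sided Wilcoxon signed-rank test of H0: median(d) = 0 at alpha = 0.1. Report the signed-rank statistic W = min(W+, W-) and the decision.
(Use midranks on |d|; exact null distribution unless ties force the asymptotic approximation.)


Step 1: Drop any zero differences (none here) and take |d_i|.
|d| = [3, 5, 8, 3, 4, 2]
Step 2: Midrank |d_i| (ties get averaged ranks).
ranks: |3|->2.5, |5|->5, |8|->6, |3|->2.5, |4|->4, |2|->1
Step 3: Attach original signs; sum ranks with positive sign and with negative sign.
W+ = 2.5 + 2.5 = 5
W- = 5 + 6 + 4 + 1 = 16
(Check: W+ + W- = 21 should equal n(n+1)/2 = 21.)
Step 4: Test statistic W = min(W+, W-) = 5.
Step 5: Ties in |d|, so use the tie-corrected normal approximation.
        E[W] = n(n+1)/4 = 6*7/4 = 10.5.
        Tie groups: |d|=3 (t=2); sum(t^3 - t) = 6.
        Var[W] = n(n+1)(2n+1)/24 - sum(t^3-t)/48 = 546/24 - 6/48 = 22.625.
        z = (W - E[W]) / sqrt(Var[W]) = (5 - 10.5) / 4.7566 = -1.1563.
        Two-sided p = 2*Phi(z) = 0.247561.
Step 6: alpha = 0.1. fail to reject H0.

W+ = 5, W- = 16, W = min = 5, p = 0.247561, fail to reject H0.


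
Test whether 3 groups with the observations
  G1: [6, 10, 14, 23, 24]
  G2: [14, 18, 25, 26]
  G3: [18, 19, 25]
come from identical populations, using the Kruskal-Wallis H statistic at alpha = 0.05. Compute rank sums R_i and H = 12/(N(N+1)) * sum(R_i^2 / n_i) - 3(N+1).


Step 1: Combine all N = 12 observations and assign midranks.
sorted (value, group, rank): (6,G1,1), (10,G1,2), (14,G1,3.5), (14,G2,3.5), (18,G2,5.5), (18,G3,5.5), (19,G3,7), (23,G1,8), (24,G1,9), (25,G2,10.5), (25,G3,10.5), (26,G2,12)
Step 2: Sum ranks within each group.
R_1 = 23.5 (n_1 = 5)
R_2 = 31.5 (n_2 = 4)
R_3 = 23 (n_3 = 3)
Step 3: H = 12/(N(N+1)) * sum(R_i^2/n_i) - 3(N+1)
     = 12/(12*13) * (23.5^2/5 + 31.5^2/4 + 23^2/3) - 3*13
     = 0.076923 * 534.846 - 39
     = 2.141987.
Step 4: Ties present; correction factor C = 1 - 18/(12^3 - 12) = 0.989510. Corrected H = 2.141987 / 0.989510 = 2.164694.
Step 5: Under H0, H ~ chi^2(2); p-value = 0.338799.
Step 6: alpha = 0.05. fail to reject H0.

H = 2.1647, df = 2, p = 0.338799, fail to reject H0.


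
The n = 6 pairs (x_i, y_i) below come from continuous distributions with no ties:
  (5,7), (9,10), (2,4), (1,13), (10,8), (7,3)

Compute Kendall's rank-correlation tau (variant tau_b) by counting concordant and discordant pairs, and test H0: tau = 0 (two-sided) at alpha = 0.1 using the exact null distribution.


Step 1: Enumerate the 15 unordered pairs (i,j) with i<j and classify each by sign(x_j-x_i) * sign(y_j-y_i).
  (1,2):dx=+4,dy=+3->C; (1,3):dx=-3,dy=-3->C; (1,4):dx=-4,dy=+6->D; (1,5):dx=+5,dy=+1->C
  (1,6):dx=+2,dy=-4->D; (2,3):dx=-7,dy=-6->C; (2,4):dx=-8,dy=+3->D; (2,5):dx=+1,dy=-2->D
  (2,6):dx=-2,dy=-7->C; (3,4):dx=-1,dy=+9->D; (3,5):dx=+8,dy=+4->C; (3,6):dx=+5,dy=-1->D
  (4,5):dx=+9,dy=-5->D; (4,6):dx=+6,dy=-10->D; (5,6):dx=-3,dy=-5->C
Step 2: C = 7, D = 8, total pairs = 15.
Step 3: tau = (C - D)/(n(n-1)/2) = (7 - 8)/15 = -0.066667.
Step 4: Exact two-sided p-value (enumerate n! = 720 permutations of y under H0): p = 1.000000.
Step 5: alpha = 0.1. fail to reject H0.

tau_b = -0.0667 (C=7, D=8), p = 1.000000, fail to reject H0.


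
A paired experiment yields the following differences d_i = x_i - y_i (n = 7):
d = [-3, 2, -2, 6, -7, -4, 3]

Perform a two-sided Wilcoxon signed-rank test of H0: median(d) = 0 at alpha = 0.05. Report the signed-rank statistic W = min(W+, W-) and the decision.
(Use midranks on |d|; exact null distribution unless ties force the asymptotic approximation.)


Step 1: Drop any zero differences (none here) and take |d_i|.
|d| = [3, 2, 2, 6, 7, 4, 3]
Step 2: Midrank |d_i| (ties get averaged ranks).
ranks: |3|->3.5, |2|->1.5, |2|->1.5, |6|->6, |7|->7, |4|->5, |3|->3.5
Step 3: Attach original signs; sum ranks with positive sign and with negative sign.
W+ = 1.5 + 6 + 3.5 = 11
W- = 3.5 + 1.5 + 7 + 5 = 17
(Check: W+ + W- = 28 should equal n(n+1)/2 = 28.)
Step 4: Test statistic W = min(W+, W-) = 11.
Step 5: Ties in |d|, so use the tie-corrected normal approximation.
        E[W] = n(n+1)/4 = 7*8/4 = 14.
        Tie groups: |d|=2 (t=2), |d|=3 (t=2); sum(t^3 - t) = 12.
        Var[W] = n(n+1)(2n+1)/24 - sum(t^3-t)/48 = 840/24 - 12/48 = 34.75.
        z = (W - E[W]) / sqrt(Var[W]) = (11 - 14) / 5.8949 = -0.5089.
        Two-sided p = 2*Phi(z) = 0.610813.
Step 6: alpha = 0.05. fail to reject H0.

W+ = 11, W- = 17, W = min = 11, p = 0.610813, fail to reject H0.


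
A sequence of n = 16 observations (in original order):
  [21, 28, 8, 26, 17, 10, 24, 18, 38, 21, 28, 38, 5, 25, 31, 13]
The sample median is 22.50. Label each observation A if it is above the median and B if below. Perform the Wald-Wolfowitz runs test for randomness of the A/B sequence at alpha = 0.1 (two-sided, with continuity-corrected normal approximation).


Step 1: Compute median = 22.50; label A = above, B = below.
Labels in order: BABABBABABAABAAB  (n_A = 8, n_B = 8)
Step 2: Count runs R = 13.
Step 3: Under H0 (random ordering), E[R] = 2*n_A*n_B/(n_A+n_B) + 1 = 2*8*8/16 + 1 = 9.0000.
        Var[R] = 2*n_A*n_B*(2*n_A*n_B - n_A - n_B) / ((n_A+n_B)^2 * (n_A+n_B-1)) = 14336/3840 = 3.7333.
        SD[R] = 1.9322.
Step 4: Continuity-corrected z = (R - 0.5 - E[R]) / SD[R] = (13 - 0.5 - 9.0000) / 1.9322 = 1.8114.
Step 5: Two-sided p-value via normal approximation = 2*(1 - Phi(|z|)) = 0.070076.
Step 6: alpha = 0.1. reject H0.

R = 13, z = 1.8114, p = 0.070076, reject H0.


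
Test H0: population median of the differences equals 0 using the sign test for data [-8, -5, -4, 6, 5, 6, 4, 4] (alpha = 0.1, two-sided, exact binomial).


Step 1: Discard zero differences. Original n = 8; n_eff = number of nonzero differences = 8.
Nonzero differences (with sign): -8, -5, -4, +6, +5, +6, +4, +4
Step 2: Count signs: positive = 5, negative = 3.
Step 3: Under H0: P(positive) = 0.5, so the number of positives S ~ Bin(8, 0.5).
Step 4: Two-sided exact p-value = sum of Bin(8,0.5) probabilities at or below the observed probability = 0.726562.
Step 5: alpha = 0.1. fail to reject H0.

n_eff = 8, pos = 5, neg = 3, p = 0.726562, fail to reject H0.


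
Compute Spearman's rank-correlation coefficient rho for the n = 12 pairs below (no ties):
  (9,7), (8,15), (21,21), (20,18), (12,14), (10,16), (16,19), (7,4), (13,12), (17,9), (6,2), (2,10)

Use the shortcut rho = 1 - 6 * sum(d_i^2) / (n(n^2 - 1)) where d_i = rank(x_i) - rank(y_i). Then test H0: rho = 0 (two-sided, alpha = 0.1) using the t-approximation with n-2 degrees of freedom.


Step 1: Rank x and y separately (midranks; no ties here).
rank(x): 9->5, 8->4, 21->12, 20->11, 12->7, 10->6, 16->9, 7->3, 13->8, 17->10, 6->2, 2->1
rank(y): 7->3, 15->8, 21->12, 18->10, 14->7, 16->9, 19->11, 4->2, 12->6, 9->4, 2->1, 10->5
Step 2: d_i = R_x(i) - R_y(i); compute d_i^2.
  (5-3)^2=4, (4-8)^2=16, (12-12)^2=0, (11-10)^2=1, (7-7)^2=0, (6-9)^2=9, (9-11)^2=4, (3-2)^2=1, (8-6)^2=4, (10-4)^2=36, (2-1)^2=1, (1-5)^2=16
sum(d^2) = 92.
Step 3: rho = 1 - 6*92 / (12*(12^2 - 1)) = 1 - 552/1716 = 0.678322.
Step 4: Under H0, t = rho * sqrt((n-2)/(1-rho^2)) = 2.9194 ~ t(10).
Step 5: Two-sided p-value from the t-distribution with 10 df = 0.015317.
Step 6: alpha = 0.1. reject H0.

rho = 0.6783, p = 0.015317, reject H0 at alpha = 0.1.


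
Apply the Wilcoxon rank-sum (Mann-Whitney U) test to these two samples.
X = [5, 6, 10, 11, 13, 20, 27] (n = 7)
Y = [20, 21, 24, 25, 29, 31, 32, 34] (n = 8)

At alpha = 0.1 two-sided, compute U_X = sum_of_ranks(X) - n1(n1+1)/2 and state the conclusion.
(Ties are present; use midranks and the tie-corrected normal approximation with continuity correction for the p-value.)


Step 1: Combine and sort all 15 observations; assign midranks.
sorted (value, group): (5,X), (6,X), (10,X), (11,X), (13,X), (20,X), (20,Y), (21,Y), (24,Y), (25,Y), (27,X), (29,Y), (31,Y), (32,Y), (34,Y)
ranks: 5->1, 6->2, 10->3, 11->4, 13->5, 20->6.5, 20->6.5, 21->8, 24->9, 25->10, 27->11, 29->12, 31->13, 32->14, 34->15
Step 2: Rank sum for X: R1 = 1 + 2 + 3 + 4 + 5 + 6.5 + 11 = 32.5.
Step 3: U_X = R1 - n1(n1+1)/2 = 32.5 - 7*8/2 = 32.5 - 28 = 4.5.
       U_Y = n1*n2 - U_X = 56 - 4.5 = 51.5.
Step 4: Ties are present, so use the tie-corrected normal approximation (with continuity correction) for the p-value.
Step 5: p-value = 0.007719; compare to alpha = 0.1. reject H0.

U_X = 4.5, p = 0.007719, reject H0 at alpha = 0.1.


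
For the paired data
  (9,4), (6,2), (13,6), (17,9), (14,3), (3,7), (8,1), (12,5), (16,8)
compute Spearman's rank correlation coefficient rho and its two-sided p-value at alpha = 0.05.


Step 1: Rank x and y separately (midranks; no ties here).
rank(x): 9->4, 6->2, 13->6, 17->9, 14->7, 3->1, 8->3, 12->5, 16->8
rank(y): 4->4, 2->2, 6->6, 9->9, 3->3, 7->7, 1->1, 5->5, 8->8
Step 2: d_i = R_x(i) - R_y(i); compute d_i^2.
  (4-4)^2=0, (2-2)^2=0, (6-6)^2=0, (9-9)^2=0, (7-3)^2=16, (1-7)^2=36, (3-1)^2=4, (5-5)^2=0, (8-8)^2=0
sum(d^2) = 56.
Step 3: rho = 1 - 6*56 / (9*(9^2 - 1)) = 1 - 336/720 = 0.533333.
Step 4: Under H0, t = rho * sqrt((n-2)/(1-rho^2)) = 1.6681 ~ t(7).
Step 5: Two-sided p-value from the t-distribution with 7 df = 0.139227.
Step 6: alpha = 0.05. fail to reject H0.

rho = 0.5333, p = 0.139227, fail to reject H0 at alpha = 0.05.


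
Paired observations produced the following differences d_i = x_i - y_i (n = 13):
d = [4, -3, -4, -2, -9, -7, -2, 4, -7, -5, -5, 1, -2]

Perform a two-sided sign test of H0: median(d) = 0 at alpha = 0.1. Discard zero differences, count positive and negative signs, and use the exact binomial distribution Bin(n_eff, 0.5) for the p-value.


Step 1: Discard zero differences. Original n = 13; n_eff = number of nonzero differences = 13.
Nonzero differences (with sign): +4, -3, -4, -2, -9, -7, -2, +4, -7, -5, -5, +1, -2
Step 2: Count signs: positive = 3, negative = 10.
Step 3: Under H0: P(positive) = 0.5, so the number of positives S ~ Bin(13, 0.5).
Step 4: Two-sided exact p-value = sum of Bin(13,0.5) probabilities at or below the observed probability = 0.092285.
Step 5: alpha = 0.1. reject H0.

n_eff = 13, pos = 3, neg = 10, p = 0.092285, reject H0.


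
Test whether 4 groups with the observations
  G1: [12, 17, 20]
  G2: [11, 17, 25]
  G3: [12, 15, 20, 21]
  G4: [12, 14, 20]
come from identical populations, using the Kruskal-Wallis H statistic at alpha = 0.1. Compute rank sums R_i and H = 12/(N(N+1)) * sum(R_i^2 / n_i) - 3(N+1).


Step 1: Combine all N = 13 observations and assign midranks.
sorted (value, group, rank): (11,G2,1), (12,G1,3), (12,G3,3), (12,G4,3), (14,G4,5), (15,G3,6), (17,G1,7.5), (17,G2,7.5), (20,G1,10), (20,G3,10), (20,G4,10), (21,G3,12), (25,G2,13)
Step 2: Sum ranks within each group.
R_1 = 20.5 (n_1 = 3)
R_2 = 21.5 (n_2 = 3)
R_3 = 31 (n_3 = 4)
R_4 = 18 (n_4 = 3)
Step 3: H = 12/(N(N+1)) * sum(R_i^2/n_i) - 3(N+1)
     = 12/(13*14) * (20.5^2/3 + 21.5^2/3 + 31^2/4 + 18^2/3) - 3*14
     = 0.065934 * 642.417 - 42
     = 0.357143.
Step 4: Ties present; correction factor C = 1 - 54/(13^3 - 13) = 0.975275. Corrected H = 0.357143 / 0.975275 = 0.366197.
Step 5: Under H0, H ~ chi^2(3); p-value = 0.947133.
Step 6: alpha = 0.1. fail to reject H0.

H = 0.3662, df = 3, p = 0.947133, fail to reject H0.


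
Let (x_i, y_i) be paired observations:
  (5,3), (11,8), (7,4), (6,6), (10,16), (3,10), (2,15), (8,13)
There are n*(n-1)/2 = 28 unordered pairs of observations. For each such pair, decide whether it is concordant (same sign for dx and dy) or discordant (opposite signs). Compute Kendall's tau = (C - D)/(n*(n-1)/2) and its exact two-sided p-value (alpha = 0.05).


Step 1: Enumerate the 28 unordered pairs (i,j) with i<j and classify each by sign(x_j-x_i) * sign(y_j-y_i).
  (1,2):dx=+6,dy=+5->C; (1,3):dx=+2,dy=+1->C; (1,4):dx=+1,dy=+3->C; (1,5):dx=+5,dy=+13->C
  (1,6):dx=-2,dy=+7->D; (1,7):dx=-3,dy=+12->D; (1,8):dx=+3,dy=+10->C; (2,3):dx=-4,dy=-4->C
  (2,4):dx=-5,dy=-2->C; (2,5):dx=-1,dy=+8->D; (2,6):dx=-8,dy=+2->D; (2,7):dx=-9,dy=+7->D
  (2,8):dx=-3,dy=+5->D; (3,4):dx=-1,dy=+2->D; (3,5):dx=+3,dy=+12->C; (3,6):dx=-4,dy=+6->D
  (3,7):dx=-5,dy=+11->D; (3,8):dx=+1,dy=+9->C; (4,5):dx=+4,dy=+10->C; (4,6):dx=-3,dy=+4->D
  (4,7):dx=-4,dy=+9->D; (4,8):dx=+2,dy=+7->C; (5,6):dx=-7,dy=-6->C; (5,7):dx=-8,dy=-1->C
  (5,8):dx=-2,dy=-3->C; (6,7):dx=-1,dy=+5->D; (6,8):dx=+5,dy=+3->C; (7,8):dx=+6,dy=-2->D
Step 2: C = 15, D = 13, total pairs = 28.
Step 3: tau = (C - D)/(n(n-1)/2) = (15 - 13)/28 = 0.071429.
Step 4: Exact two-sided p-value (enumerate n! = 40320 permutations of y under H0): p = 0.904861.
Step 5: alpha = 0.05. fail to reject H0.

tau_b = 0.0714 (C=15, D=13), p = 0.904861, fail to reject H0.


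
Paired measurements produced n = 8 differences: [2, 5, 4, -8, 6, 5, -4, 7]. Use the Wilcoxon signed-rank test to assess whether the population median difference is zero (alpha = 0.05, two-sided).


Step 1: Drop any zero differences (none here) and take |d_i|.
|d| = [2, 5, 4, 8, 6, 5, 4, 7]
Step 2: Midrank |d_i| (ties get averaged ranks).
ranks: |2|->1, |5|->4.5, |4|->2.5, |8|->8, |6|->6, |5|->4.5, |4|->2.5, |7|->7
Step 3: Attach original signs; sum ranks with positive sign and with negative sign.
W+ = 1 + 4.5 + 2.5 + 6 + 4.5 + 7 = 25.5
W- = 8 + 2.5 = 10.5
(Check: W+ + W- = 36 should equal n(n+1)/2 = 36.)
Step 4: Test statistic W = min(W+, W-) = 10.5.
Step 5: Ties in |d|, so use the tie-corrected normal approximation.
        E[W] = n(n+1)/4 = 8*9/4 = 18.
        Tie groups: |d|=4 (t=2), |d|=5 (t=2); sum(t^3 - t) = 12.
        Var[W] = n(n+1)(2n+1)/24 - sum(t^3-t)/48 = 1224/24 - 12/48 = 50.75.
        z = (W - E[W]) / sqrt(Var[W]) = (10.5 - 18) / 7.1239 = -1.0528.
        Two-sided p = 2*Phi(z) = 0.292436.
Step 6: alpha = 0.05. fail to reject H0.

W+ = 25.5, W- = 10.5, W = min = 10.5, p = 0.292436, fail to reject H0.


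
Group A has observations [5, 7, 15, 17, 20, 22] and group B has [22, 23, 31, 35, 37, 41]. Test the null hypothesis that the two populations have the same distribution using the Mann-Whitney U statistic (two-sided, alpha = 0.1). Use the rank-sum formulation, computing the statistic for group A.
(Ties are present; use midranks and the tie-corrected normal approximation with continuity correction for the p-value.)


Step 1: Combine and sort all 12 observations; assign midranks.
sorted (value, group): (5,X), (7,X), (15,X), (17,X), (20,X), (22,X), (22,Y), (23,Y), (31,Y), (35,Y), (37,Y), (41,Y)
ranks: 5->1, 7->2, 15->3, 17->4, 20->5, 22->6.5, 22->6.5, 23->8, 31->9, 35->10, 37->11, 41->12
Step 2: Rank sum for X: R1 = 1 + 2 + 3 + 4 + 5 + 6.5 = 21.5.
Step 3: U_X = R1 - n1(n1+1)/2 = 21.5 - 6*7/2 = 21.5 - 21 = 0.5.
       U_Y = n1*n2 - U_X = 36 - 0.5 = 35.5.
Step 4: Ties are present, so use the tie-corrected normal approximation (with continuity correction) for the p-value.
Step 5: p-value = 0.006392; compare to alpha = 0.1. reject H0.

U_X = 0.5, p = 0.006392, reject H0 at alpha = 0.1.


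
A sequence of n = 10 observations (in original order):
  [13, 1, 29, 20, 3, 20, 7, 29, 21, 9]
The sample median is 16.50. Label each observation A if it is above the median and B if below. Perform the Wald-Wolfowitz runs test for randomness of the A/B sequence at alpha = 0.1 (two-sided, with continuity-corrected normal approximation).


Step 1: Compute median = 16.50; label A = above, B = below.
Labels in order: BBAABABAAB  (n_A = 5, n_B = 5)
Step 2: Count runs R = 7.
Step 3: Under H0 (random ordering), E[R] = 2*n_A*n_B/(n_A+n_B) + 1 = 2*5*5/10 + 1 = 6.0000.
        Var[R] = 2*n_A*n_B*(2*n_A*n_B - n_A - n_B) / ((n_A+n_B)^2 * (n_A+n_B-1)) = 2000/900 = 2.2222.
        SD[R] = 1.4907.
Step 4: Continuity-corrected z = (R - 0.5 - E[R]) / SD[R] = (7 - 0.5 - 6.0000) / 1.4907 = 0.3354.
Step 5: Two-sided p-value via normal approximation = 2*(1 - Phi(|z|)) = 0.737316.
Step 6: alpha = 0.1. fail to reject H0.

R = 7, z = 0.3354, p = 0.737316, fail to reject H0.


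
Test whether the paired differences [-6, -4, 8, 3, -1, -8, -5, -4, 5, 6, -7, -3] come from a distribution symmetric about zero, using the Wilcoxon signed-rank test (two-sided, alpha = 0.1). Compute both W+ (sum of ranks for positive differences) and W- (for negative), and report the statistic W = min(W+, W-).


Step 1: Drop any zero differences (none here) and take |d_i|.
|d| = [6, 4, 8, 3, 1, 8, 5, 4, 5, 6, 7, 3]
Step 2: Midrank |d_i| (ties get averaged ranks).
ranks: |6|->8.5, |4|->4.5, |8|->11.5, |3|->2.5, |1|->1, |8|->11.5, |5|->6.5, |4|->4.5, |5|->6.5, |6|->8.5, |7|->10, |3|->2.5
Step 3: Attach original signs; sum ranks with positive sign and with negative sign.
W+ = 11.5 + 2.5 + 6.5 + 8.5 = 29
W- = 8.5 + 4.5 + 1 + 11.5 + 6.5 + 4.5 + 10 + 2.5 = 49
(Check: W+ + W- = 78 should equal n(n+1)/2 = 78.)
Step 4: Test statistic W = min(W+, W-) = 29.
Step 5: Ties in |d|, so use the tie-corrected normal approximation.
        E[W] = n(n+1)/4 = 12*13/4 = 39.
        Tie groups: |d|=3 (t=2), |d|=4 (t=2), |d|=5 (t=2), |d|=6 (t=2), |d|=8 (t=2); sum(t^3 - t) = 30.
        Var[W] = n(n+1)(2n+1)/24 - sum(t^3-t)/48 = 3900/24 - 30/48 = 161.875.
        z = (W - E[W]) / sqrt(Var[W]) = (29 - 39) / 12.7230 = -0.7860.
        Two-sided p = 2*Phi(z) = 0.431881.
Step 6: alpha = 0.1. fail to reject H0.

W+ = 29, W- = 49, W = min = 29, p = 0.431881, fail to reject H0.


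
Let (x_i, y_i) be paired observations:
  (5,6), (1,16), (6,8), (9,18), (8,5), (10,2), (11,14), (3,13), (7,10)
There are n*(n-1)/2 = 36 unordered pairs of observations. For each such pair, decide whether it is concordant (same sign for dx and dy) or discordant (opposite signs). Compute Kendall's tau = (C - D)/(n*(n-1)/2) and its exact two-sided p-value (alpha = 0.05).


Step 1: Enumerate the 36 unordered pairs (i,j) with i<j and classify each by sign(x_j-x_i) * sign(y_j-y_i).
  (1,2):dx=-4,dy=+10->D; (1,3):dx=+1,dy=+2->C; (1,4):dx=+4,dy=+12->C; (1,5):dx=+3,dy=-1->D
  (1,6):dx=+5,dy=-4->D; (1,7):dx=+6,dy=+8->C; (1,8):dx=-2,dy=+7->D; (1,9):dx=+2,dy=+4->C
  (2,3):dx=+5,dy=-8->D; (2,4):dx=+8,dy=+2->C; (2,5):dx=+7,dy=-11->D; (2,6):dx=+9,dy=-14->D
  (2,7):dx=+10,dy=-2->D; (2,8):dx=+2,dy=-3->D; (2,9):dx=+6,dy=-6->D; (3,4):dx=+3,dy=+10->C
  (3,5):dx=+2,dy=-3->D; (3,6):dx=+4,dy=-6->D; (3,7):dx=+5,dy=+6->C; (3,8):dx=-3,dy=+5->D
  (3,9):dx=+1,dy=+2->C; (4,5):dx=-1,dy=-13->C; (4,6):dx=+1,dy=-16->D; (4,7):dx=+2,dy=-4->D
  (4,8):dx=-6,dy=-5->C; (4,9):dx=-2,dy=-8->C; (5,6):dx=+2,dy=-3->D; (5,7):dx=+3,dy=+9->C
  (5,8):dx=-5,dy=+8->D; (5,9):dx=-1,dy=+5->D; (6,7):dx=+1,dy=+12->C; (6,8):dx=-7,dy=+11->D
  (6,9):dx=-3,dy=+8->D; (7,8):dx=-8,dy=-1->C; (7,9):dx=-4,dy=-4->C; (8,9):dx=+4,dy=-3->D
Step 2: C = 15, D = 21, total pairs = 36.
Step 3: tau = (C - D)/(n(n-1)/2) = (15 - 21)/36 = -0.166667.
Step 4: Exact two-sided p-value (enumerate n! = 362880 permutations of y under H0): p = 0.612202.
Step 5: alpha = 0.05. fail to reject H0.

tau_b = -0.1667 (C=15, D=21), p = 0.612202, fail to reject H0.


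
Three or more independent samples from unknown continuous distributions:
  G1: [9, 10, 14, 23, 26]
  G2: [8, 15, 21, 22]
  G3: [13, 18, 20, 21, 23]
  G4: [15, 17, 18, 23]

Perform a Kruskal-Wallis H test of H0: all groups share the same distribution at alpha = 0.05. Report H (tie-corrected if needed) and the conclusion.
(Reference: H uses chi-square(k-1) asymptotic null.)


Step 1: Combine all N = 18 observations and assign midranks.
sorted (value, group, rank): (8,G2,1), (9,G1,2), (10,G1,3), (13,G3,4), (14,G1,5), (15,G2,6.5), (15,G4,6.5), (17,G4,8), (18,G3,9.5), (18,G4,9.5), (20,G3,11), (21,G2,12.5), (21,G3,12.5), (22,G2,14), (23,G1,16), (23,G3,16), (23,G4,16), (26,G1,18)
Step 2: Sum ranks within each group.
R_1 = 44 (n_1 = 5)
R_2 = 34 (n_2 = 4)
R_3 = 53 (n_3 = 5)
R_4 = 40 (n_4 = 4)
Step 3: H = 12/(N(N+1)) * sum(R_i^2/n_i) - 3(N+1)
     = 12/(18*19) * (44^2/5 + 34^2/4 + 53^2/5 + 40^2/4) - 3*19
     = 0.035088 * 1638 - 57
     = 0.473684.
Step 4: Ties present; correction factor C = 1 - 42/(18^3 - 18) = 0.992776. Corrected H = 0.473684 / 0.992776 = 0.477131.
Step 5: Under H0, H ~ chi^2(3); p-value = 0.923886.
Step 6: alpha = 0.05. fail to reject H0.

H = 0.4771, df = 3, p = 0.923886, fail to reject H0.


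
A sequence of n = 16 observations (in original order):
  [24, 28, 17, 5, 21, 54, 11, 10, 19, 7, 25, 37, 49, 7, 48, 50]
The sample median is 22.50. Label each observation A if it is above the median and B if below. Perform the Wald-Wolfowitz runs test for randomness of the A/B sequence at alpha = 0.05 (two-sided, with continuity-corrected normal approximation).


Step 1: Compute median = 22.50; label A = above, B = below.
Labels in order: AABBBABBBBAAABAA  (n_A = 8, n_B = 8)
Step 2: Count runs R = 7.
Step 3: Under H0 (random ordering), E[R] = 2*n_A*n_B/(n_A+n_B) + 1 = 2*8*8/16 + 1 = 9.0000.
        Var[R] = 2*n_A*n_B*(2*n_A*n_B - n_A - n_B) / ((n_A+n_B)^2 * (n_A+n_B-1)) = 14336/3840 = 3.7333.
        SD[R] = 1.9322.
Step 4: Continuity-corrected z = (R + 0.5 - E[R]) / SD[R] = (7 + 0.5 - 9.0000) / 1.9322 = -0.7763.
Step 5: Two-sided p-value via normal approximation = 2*(1 - Phi(|z|)) = 0.437558.
Step 6: alpha = 0.05. fail to reject H0.

R = 7, z = -0.7763, p = 0.437558, fail to reject H0.


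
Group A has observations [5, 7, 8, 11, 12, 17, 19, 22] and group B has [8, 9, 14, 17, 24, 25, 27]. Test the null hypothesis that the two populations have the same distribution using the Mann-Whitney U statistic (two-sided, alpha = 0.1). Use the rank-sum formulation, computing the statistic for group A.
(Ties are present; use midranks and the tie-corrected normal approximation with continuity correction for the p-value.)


Step 1: Combine and sort all 15 observations; assign midranks.
sorted (value, group): (5,X), (7,X), (8,X), (8,Y), (9,Y), (11,X), (12,X), (14,Y), (17,X), (17,Y), (19,X), (22,X), (24,Y), (25,Y), (27,Y)
ranks: 5->1, 7->2, 8->3.5, 8->3.5, 9->5, 11->6, 12->7, 14->8, 17->9.5, 17->9.5, 19->11, 22->12, 24->13, 25->14, 27->15
Step 2: Rank sum for X: R1 = 1 + 2 + 3.5 + 6 + 7 + 9.5 + 11 + 12 = 52.
Step 3: U_X = R1 - n1(n1+1)/2 = 52 - 8*9/2 = 52 - 36 = 16.
       U_Y = n1*n2 - U_X = 56 - 16 = 40.
Step 4: Ties are present, so use the tie-corrected normal approximation (with continuity correction) for the p-value.
Step 5: p-value = 0.182450; compare to alpha = 0.1. fail to reject H0.

U_X = 16, p = 0.182450, fail to reject H0 at alpha = 0.1.


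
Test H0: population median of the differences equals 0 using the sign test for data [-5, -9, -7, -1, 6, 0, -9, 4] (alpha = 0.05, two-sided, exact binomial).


Step 1: Discard zero differences. Original n = 8; n_eff = number of nonzero differences = 7.
Nonzero differences (with sign): -5, -9, -7, -1, +6, -9, +4
Step 2: Count signs: positive = 2, negative = 5.
Step 3: Under H0: P(positive) = 0.5, so the number of positives S ~ Bin(7, 0.5).
Step 4: Two-sided exact p-value = sum of Bin(7,0.5) probabilities at or below the observed probability = 0.453125.
Step 5: alpha = 0.05. fail to reject H0.

n_eff = 7, pos = 2, neg = 5, p = 0.453125, fail to reject H0.


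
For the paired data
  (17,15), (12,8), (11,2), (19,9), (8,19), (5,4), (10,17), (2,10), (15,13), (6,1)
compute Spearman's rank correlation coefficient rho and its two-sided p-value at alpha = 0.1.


Step 1: Rank x and y separately (midranks; no ties here).
rank(x): 17->9, 12->7, 11->6, 19->10, 8->4, 5->2, 10->5, 2->1, 15->8, 6->3
rank(y): 15->8, 8->4, 2->2, 9->5, 19->10, 4->3, 17->9, 10->6, 13->7, 1->1
Step 2: d_i = R_x(i) - R_y(i); compute d_i^2.
  (9-8)^2=1, (7-4)^2=9, (6-2)^2=16, (10-5)^2=25, (4-10)^2=36, (2-3)^2=1, (5-9)^2=16, (1-6)^2=25, (8-7)^2=1, (3-1)^2=4
sum(d^2) = 134.
Step 3: rho = 1 - 6*134 / (10*(10^2 - 1)) = 1 - 804/990 = 0.187879.
Step 4: Under H0, t = rho * sqrt((n-2)/(1-rho^2)) = 0.5410 ~ t(8).
Step 5: Two-sided p-value from the t-distribution with 8 df = 0.603218.
Step 6: alpha = 0.1. fail to reject H0.

rho = 0.1879, p = 0.603218, fail to reject H0 at alpha = 0.1.


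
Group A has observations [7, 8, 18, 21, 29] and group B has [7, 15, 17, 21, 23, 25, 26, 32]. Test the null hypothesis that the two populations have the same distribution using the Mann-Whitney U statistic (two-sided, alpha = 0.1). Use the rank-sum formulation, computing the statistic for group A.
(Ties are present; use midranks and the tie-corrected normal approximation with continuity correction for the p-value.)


Step 1: Combine and sort all 13 observations; assign midranks.
sorted (value, group): (7,X), (7,Y), (8,X), (15,Y), (17,Y), (18,X), (21,X), (21,Y), (23,Y), (25,Y), (26,Y), (29,X), (32,Y)
ranks: 7->1.5, 7->1.5, 8->3, 15->4, 17->5, 18->6, 21->7.5, 21->7.5, 23->9, 25->10, 26->11, 29->12, 32->13
Step 2: Rank sum for X: R1 = 1.5 + 3 + 6 + 7.5 + 12 = 30.
Step 3: U_X = R1 - n1(n1+1)/2 = 30 - 5*6/2 = 30 - 15 = 15.
       U_Y = n1*n2 - U_X = 40 - 15 = 25.
Step 4: Ties are present, so use the tie-corrected normal approximation (with continuity correction) for the p-value.
Step 5: p-value = 0.508901; compare to alpha = 0.1. fail to reject H0.

U_X = 15, p = 0.508901, fail to reject H0 at alpha = 0.1.


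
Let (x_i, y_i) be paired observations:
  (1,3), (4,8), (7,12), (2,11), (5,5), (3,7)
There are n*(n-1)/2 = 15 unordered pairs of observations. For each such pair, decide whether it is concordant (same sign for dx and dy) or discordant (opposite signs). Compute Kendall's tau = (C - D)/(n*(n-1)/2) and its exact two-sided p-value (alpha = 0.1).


Step 1: Enumerate the 15 unordered pairs (i,j) with i<j and classify each by sign(x_j-x_i) * sign(y_j-y_i).
  (1,2):dx=+3,dy=+5->C; (1,3):dx=+6,dy=+9->C; (1,4):dx=+1,dy=+8->C; (1,5):dx=+4,dy=+2->C
  (1,6):dx=+2,dy=+4->C; (2,3):dx=+3,dy=+4->C; (2,4):dx=-2,dy=+3->D; (2,5):dx=+1,dy=-3->D
  (2,6):dx=-1,dy=-1->C; (3,4):dx=-5,dy=-1->C; (3,5):dx=-2,dy=-7->C; (3,6):dx=-4,dy=-5->C
  (4,5):dx=+3,dy=-6->D; (4,6):dx=+1,dy=-4->D; (5,6):dx=-2,dy=+2->D
Step 2: C = 10, D = 5, total pairs = 15.
Step 3: tau = (C - D)/(n(n-1)/2) = (10 - 5)/15 = 0.333333.
Step 4: Exact two-sided p-value (enumerate n! = 720 permutations of y under H0): p = 0.469444.
Step 5: alpha = 0.1. fail to reject H0.

tau_b = 0.3333 (C=10, D=5), p = 0.469444, fail to reject H0.


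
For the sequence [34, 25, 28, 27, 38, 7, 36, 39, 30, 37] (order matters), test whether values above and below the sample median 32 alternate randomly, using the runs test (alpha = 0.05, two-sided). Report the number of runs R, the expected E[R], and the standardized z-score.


Step 1: Compute median = 32; label A = above, B = below.
Labels in order: ABBBABAABA  (n_A = 5, n_B = 5)
Step 2: Count runs R = 7.
Step 3: Under H0 (random ordering), E[R] = 2*n_A*n_B/(n_A+n_B) + 1 = 2*5*5/10 + 1 = 6.0000.
        Var[R] = 2*n_A*n_B*(2*n_A*n_B - n_A - n_B) / ((n_A+n_B)^2 * (n_A+n_B-1)) = 2000/900 = 2.2222.
        SD[R] = 1.4907.
Step 4: Continuity-corrected z = (R - 0.5 - E[R]) / SD[R] = (7 - 0.5 - 6.0000) / 1.4907 = 0.3354.
Step 5: Two-sided p-value via normal approximation = 2*(1 - Phi(|z|)) = 0.737316.
Step 6: alpha = 0.05. fail to reject H0.

R = 7, z = 0.3354, p = 0.737316, fail to reject H0.


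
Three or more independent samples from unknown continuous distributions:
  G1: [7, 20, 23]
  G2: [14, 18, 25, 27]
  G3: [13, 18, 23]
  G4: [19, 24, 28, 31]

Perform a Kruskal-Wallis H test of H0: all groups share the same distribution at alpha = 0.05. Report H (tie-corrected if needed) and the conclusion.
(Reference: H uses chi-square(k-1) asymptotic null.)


Step 1: Combine all N = 14 observations and assign midranks.
sorted (value, group, rank): (7,G1,1), (13,G3,2), (14,G2,3), (18,G2,4.5), (18,G3,4.5), (19,G4,6), (20,G1,7), (23,G1,8.5), (23,G3,8.5), (24,G4,10), (25,G2,11), (27,G2,12), (28,G4,13), (31,G4,14)
Step 2: Sum ranks within each group.
R_1 = 16.5 (n_1 = 3)
R_2 = 30.5 (n_2 = 4)
R_3 = 15 (n_3 = 3)
R_4 = 43 (n_4 = 4)
Step 3: H = 12/(N(N+1)) * sum(R_i^2/n_i) - 3(N+1)
     = 12/(14*15) * (16.5^2/3 + 30.5^2/4 + 15^2/3 + 43^2/4) - 3*15
     = 0.057143 * 860.562 - 45
     = 4.175000.
Step 4: Ties present; correction factor C = 1 - 12/(14^3 - 14) = 0.995604. Corrected H = 4.175000 / 0.995604 = 4.193433.
Step 5: Under H0, H ~ chi^2(3); p-value = 0.241320.
Step 6: alpha = 0.05. fail to reject H0.

H = 4.1934, df = 3, p = 0.241320, fail to reject H0.


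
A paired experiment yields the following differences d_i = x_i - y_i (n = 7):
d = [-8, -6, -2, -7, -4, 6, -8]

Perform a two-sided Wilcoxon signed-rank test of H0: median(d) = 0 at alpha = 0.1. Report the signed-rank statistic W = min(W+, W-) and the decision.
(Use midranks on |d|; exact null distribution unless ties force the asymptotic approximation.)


Step 1: Drop any zero differences (none here) and take |d_i|.
|d| = [8, 6, 2, 7, 4, 6, 8]
Step 2: Midrank |d_i| (ties get averaged ranks).
ranks: |8|->6.5, |6|->3.5, |2|->1, |7|->5, |4|->2, |6|->3.5, |8|->6.5
Step 3: Attach original signs; sum ranks with positive sign and with negative sign.
W+ = 3.5 = 3.5
W- = 6.5 + 3.5 + 1 + 5 + 2 + 6.5 = 24.5
(Check: W+ + W- = 28 should equal n(n+1)/2 = 28.)
Step 4: Test statistic W = min(W+, W-) = 3.5.
Step 5: Ties in |d|, so use the tie-corrected normal approximation.
        E[W] = n(n+1)/4 = 7*8/4 = 14.
        Tie groups: |d|=6 (t=2), |d|=8 (t=2); sum(t^3 - t) = 12.
        Var[W] = n(n+1)(2n+1)/24 - sum(t^3-t)/48 = 840/24 - 12/48 = 34.75.
        z = (W - E[W]) / sqrt(Var[W]) = (3.5 - 14) / 5.8949 = -1.7812.
        Two-sided p = 2*Phi(z) = 0.074880.
Step 6: alpha = 0.1. reject H0.

W+ = 3.5, W- = 24.5, W = min = 3.5, p = 0.074880, reject H0.


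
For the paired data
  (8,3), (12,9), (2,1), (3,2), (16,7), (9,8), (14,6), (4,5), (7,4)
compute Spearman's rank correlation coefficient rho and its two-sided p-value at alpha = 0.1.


Step 1: Rank x and y separately (midranks; no ties here).
rank(x): 8->5, 12->7, 2->1, 3->2, 16->9, 9->6, 14->8, 4->3, 7->4
rank(y): 3->3, 9->9, 1->1, 2->2, 7->7, 8->8, 6->6, 5->5, 4->4
Step 2: d_i = R_x(i) - R_y(i); compute d_i^2.
  (5-3)^2=4, (7-9)^2=4, (1-1)^2=0, (2-2)^2=0, (9-7)^2=4, (6-8)^2=4, (8-6)^2=4, (3-5)^2=4, (4-4)^2=0
sum(d^2) = 24.
Step 3: rho = 1 - 6*24 / (9*(9^2 - 1)) = 1 - 144/720 = 0.800000.
Step 4: Under H0, t = rho * sqrt((n-2)/(1-rho^2)) = 3.5277 ~ t(7).
Step 5: Two-sided p-value from the t-distribution with 7 df = 0.009628.
Step 6: alpha = 0.1. reject H0.

rho = 0.8000, p = 0.009628, reject H0 at alpha = 0.1.


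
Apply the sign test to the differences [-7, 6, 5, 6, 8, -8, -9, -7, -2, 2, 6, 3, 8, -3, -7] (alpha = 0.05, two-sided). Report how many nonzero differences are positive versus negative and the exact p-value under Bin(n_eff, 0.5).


Step 1: Discard zero differences. Original n = 15; n_eff = number of nonzero differences = 15.
Nonzero differences (with sign): -7, +6, +5, +6, +8, -8, -9, -7, -2, +2, +6, +3, +8, -3, -7
Step 2: Count signs: positive = 8, negative = 7.
Step 3: Under H0: P(positive) = 0.5, so the number of positives S ~ Bin(15, 0.5).
Step 4: Two-sided exact p-value = sum of Bin(15,0.5) probabilities at or below the observed probability = 1.000000.
Step 5: alpha = 0.05. fail to reject H0.

n_eff = 15, pos = 8, neg = 7, p = 1.000000, fail to reject H0.


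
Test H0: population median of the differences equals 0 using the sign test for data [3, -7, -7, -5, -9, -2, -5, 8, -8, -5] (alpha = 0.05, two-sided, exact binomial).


Step 1: Discard zero differences. Original n = 10; n_eff = number of nonzero differences = 10.
Nonzero differences (with sign): +3, -7, -7, -5, -9, -2, -5, +8, -8, -5
Step 2: Count signs: positive = 2, negative = 8.
Step 3: Under H0: P(positive) = 0.5, so the number of positives S ~ Bin(10, 0.5).
Step 4: Two-sided exact p-value = sum of Bin(10,0.5) probabilities at or below the observed probability = 0.109375.
Step 5: alpha = 0.05. fail to reject H0.

n_eff = 10, pos = 2, neg = 8, p = 0.109375, fail to reject H0.


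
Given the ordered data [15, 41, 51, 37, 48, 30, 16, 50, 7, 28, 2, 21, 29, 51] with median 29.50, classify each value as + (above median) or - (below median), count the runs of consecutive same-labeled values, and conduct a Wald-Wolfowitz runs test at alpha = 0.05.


Step 1: Compute median = 29.50; label A = above, B = below.
Labels in order: BAAAAABABBBBBA  (n_A = 7, n_B = 7)
Step 2: Count runs R = 6.
Step 3: Under H0 (random ordering), E[R] = 2*n_A*n_B/(n_A+n_B) + 1 = 2*7*7/14 + 1 = 8.0000.
        Var[R] = 2*n_A*n_B*(2*n_A*n_B - n_A - n_B) / ((n_A+n_B)^2 * (n_A+n_B-1)) = 8232/2548 = 3.2308.
        SD[R] = 1.7974.
Step 4: Continuity-corrected z = (R + 0.5 - E[R]) / SD[R] = (6 + 0.5 - 8.0000) / 1.7974 = -0.8345.
Step 5: Two-sided p-value via normal approximation = 2*(1 - Phi(|z|)) = 0.403986.
Step 6: alpha = 0.05. fail to reject H0.

R = 6, z = -0.8345, p = 0.403986, fail to reject H0.
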